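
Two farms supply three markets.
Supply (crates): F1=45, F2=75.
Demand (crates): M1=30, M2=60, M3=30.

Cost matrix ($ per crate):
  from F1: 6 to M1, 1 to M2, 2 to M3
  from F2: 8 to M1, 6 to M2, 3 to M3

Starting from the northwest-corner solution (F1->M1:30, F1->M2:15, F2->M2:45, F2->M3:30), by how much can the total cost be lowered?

Current plan cost = 30·6 + 15·1 + 45·6 + 30·3 = $555.
Optimal plan:
  F1→M2: 45 × $1 = $45
  F2→M1: 30 × $8 = $240
  F2→M2: 15 × $6 = $90
  F2→M3: 30 × $3 = $90
Optimal cost = $465.
Saving = 555 − 465 = $90.

90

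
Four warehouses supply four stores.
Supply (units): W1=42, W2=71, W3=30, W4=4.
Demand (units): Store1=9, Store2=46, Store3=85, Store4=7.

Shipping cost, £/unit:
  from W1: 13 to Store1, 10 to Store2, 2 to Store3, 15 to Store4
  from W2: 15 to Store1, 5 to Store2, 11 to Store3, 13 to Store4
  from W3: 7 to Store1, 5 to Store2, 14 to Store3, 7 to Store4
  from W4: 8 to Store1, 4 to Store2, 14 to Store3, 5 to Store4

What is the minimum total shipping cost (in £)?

Optimal allocation:
  W1→Store3: 42 units
  W2→Store2: 28 units
  W2→Store3: 43 units
  W3→Store1: 9 units
  W3→Store2: 18 units
  W3→Store4: 3 units
  W4→Store4: 4 units
Total cost = £891.
(Supply check: W1 ships 42; W2 ships 71; W3 ships 30; W4 ships 4.)

891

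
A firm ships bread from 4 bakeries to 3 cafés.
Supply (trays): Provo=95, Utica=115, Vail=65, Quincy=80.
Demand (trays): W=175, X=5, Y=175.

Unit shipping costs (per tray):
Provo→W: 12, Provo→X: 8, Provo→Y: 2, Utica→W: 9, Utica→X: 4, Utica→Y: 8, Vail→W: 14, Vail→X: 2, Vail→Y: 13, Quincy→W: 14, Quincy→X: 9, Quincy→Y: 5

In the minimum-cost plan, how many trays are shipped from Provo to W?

Optimal shipments:
  Provo–Y: 95 × 2 = 190
  Utica–W: 115 × 9 = 1035
  Vail–W: 60 × 14 = 840
  Vail–X: 5 × 2 = 10
  Quincy–Y: 80 × 5 = 400
Total cost = 2475.
The route Provo→W is not used.

0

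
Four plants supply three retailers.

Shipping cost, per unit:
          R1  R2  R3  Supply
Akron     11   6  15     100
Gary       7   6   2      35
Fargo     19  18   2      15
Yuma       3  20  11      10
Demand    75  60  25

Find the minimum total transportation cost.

1055

Optimal allocation:
  Akron to R1: 40 × 11 = 440
  Akron to R2: 60 × 6 = 360
  Gary to R1: 25 × 7 = 175
  Gary to R3: 10 × 2 = 20
  Fargo to R3: 15 × 2 = 30
  Yuma to R1: 10 × 3 = 30
Total = 440 + 360 + 175 + 20 + 30 + 30 = 1055.
(Supply check: Akron ships 100; Gary ships 35; Fargo ships 15; Yuma ships 10.)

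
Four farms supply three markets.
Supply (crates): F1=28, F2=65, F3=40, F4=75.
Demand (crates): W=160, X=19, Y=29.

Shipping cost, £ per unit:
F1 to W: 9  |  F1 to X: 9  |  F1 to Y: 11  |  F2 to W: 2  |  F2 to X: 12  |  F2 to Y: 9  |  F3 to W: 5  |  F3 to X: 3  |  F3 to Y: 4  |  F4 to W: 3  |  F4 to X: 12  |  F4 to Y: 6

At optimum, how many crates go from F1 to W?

Solving gives:
  F1→W: 20 × £9 = £180
  F1→X: 8 × £9 = £72
  F2→W: 65 × £2 = £130
  F3→X: 11 × £3 = £33
  F3→Y: 29 × £4 = £116
  F4→W: 75 × £3 = £225
Total cost = £756.
So F1→W carries 20 crates.

20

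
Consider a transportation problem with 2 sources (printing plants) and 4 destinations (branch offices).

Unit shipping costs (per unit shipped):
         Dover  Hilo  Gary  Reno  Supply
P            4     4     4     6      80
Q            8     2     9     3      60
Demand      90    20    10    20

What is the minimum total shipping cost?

580

Optimal allocation:
  P->Dover: 70 × 4 = 280
  P->Gary: 10 × 4 = 40
  Q->Dover: 20 × 8 = 160
  Q->Hilo: 20 × 2 = 40
  Q->Reno: 20 × 3 = 60
Total = 280 + 40 + 160 + 40 + 60 = 580.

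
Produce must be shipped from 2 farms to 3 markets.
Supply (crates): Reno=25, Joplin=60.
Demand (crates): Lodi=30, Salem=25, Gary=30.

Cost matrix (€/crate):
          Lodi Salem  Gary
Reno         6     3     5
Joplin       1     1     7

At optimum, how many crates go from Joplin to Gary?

5

The minimum-cost plan:
  Reno to Gary: 25 × €5 = €125
  Joplin to Lodi: 30 × €1 = €30
  Joplin to Salem: 25 × €1 = €25
  Joplin to Gary: 5 × €7 = €35
Total cost = €215.
So Joplin→Gary carries 5 crates.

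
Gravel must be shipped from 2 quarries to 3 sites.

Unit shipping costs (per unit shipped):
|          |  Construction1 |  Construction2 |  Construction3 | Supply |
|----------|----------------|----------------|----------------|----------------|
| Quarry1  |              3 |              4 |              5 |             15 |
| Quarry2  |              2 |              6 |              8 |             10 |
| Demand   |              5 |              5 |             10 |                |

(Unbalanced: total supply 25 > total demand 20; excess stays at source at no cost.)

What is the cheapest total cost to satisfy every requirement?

Optimal allocation:
  Quarry1→Construction2: 5 × 4 = 20
  Quarry1→Construction3: 10 × 5 = 50
  Quarry2→Construction1: 5 × 2 = 10
Total = 20 + 50 + 10 = 80.

80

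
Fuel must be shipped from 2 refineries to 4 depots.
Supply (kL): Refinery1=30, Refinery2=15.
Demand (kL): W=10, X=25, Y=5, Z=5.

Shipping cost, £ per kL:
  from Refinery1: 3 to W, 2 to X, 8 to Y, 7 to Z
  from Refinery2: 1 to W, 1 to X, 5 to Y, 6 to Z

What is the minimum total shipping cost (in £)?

A cheapest plan:
  Refinery1→X: 25 kL
  Refinery1→Z: 5 kL
  Refinery2→W: 10 kL
  Refinery2→Y: 5 kL
Total cost = £120.
(Supply check: Refinery1 ships 30; Refinery2 ships 15.)

120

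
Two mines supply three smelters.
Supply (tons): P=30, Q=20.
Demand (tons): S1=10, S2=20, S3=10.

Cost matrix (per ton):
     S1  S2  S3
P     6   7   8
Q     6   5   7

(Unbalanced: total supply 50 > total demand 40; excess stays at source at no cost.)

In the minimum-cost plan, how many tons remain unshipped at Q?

Minimum-cost shipments:
  P->S1: 10 × 6 = 60
  P->S3: 10 × 8 = 80
  Q->S2: 20 × 5 = 100
Total cost = 240.
Q ships 20 of its 20, leaving 0.

0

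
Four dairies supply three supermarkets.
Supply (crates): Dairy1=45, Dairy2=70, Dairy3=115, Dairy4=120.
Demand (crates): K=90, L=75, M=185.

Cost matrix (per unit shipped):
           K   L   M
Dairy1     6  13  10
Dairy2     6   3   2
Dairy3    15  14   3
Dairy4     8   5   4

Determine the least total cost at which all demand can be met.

An optimal shipping plan:
  Dairy1 to K: 45 crates
  Dairy2 to K: 45 crates
  Dairy2 to L: 25 crates
  Dairy3 to M: 115 crates
  Dairy4 to L: 50 crates
  Dairy4 to M: 70 crates
Total cost = 1490.
(Supply check: Dairy1 ships 45; Dairy2 ships 70; Dairy3 ships 115; Dairy4 ships 120.)

1490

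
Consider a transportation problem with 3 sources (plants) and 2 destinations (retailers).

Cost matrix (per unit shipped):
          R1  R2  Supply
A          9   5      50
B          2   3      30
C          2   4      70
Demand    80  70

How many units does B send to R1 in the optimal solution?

Optimal shipments:
  A to R2: 50 units
  B to R1: 10 units
  B to R2: 20 units
  C to R1: 70 units
Total cost = 470.
So B→R1 carries 10 units.

10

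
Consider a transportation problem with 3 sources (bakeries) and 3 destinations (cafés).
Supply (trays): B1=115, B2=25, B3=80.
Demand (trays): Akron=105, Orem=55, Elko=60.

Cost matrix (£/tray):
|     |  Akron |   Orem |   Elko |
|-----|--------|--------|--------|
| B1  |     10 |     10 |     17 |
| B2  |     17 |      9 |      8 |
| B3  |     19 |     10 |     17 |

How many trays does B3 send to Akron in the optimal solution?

0

Optimal shipments:
  B1 to Akron: 105 × £10 = £1050
  B1 to Elko: 10 × £17 = £170
  B2 to Elko: 25 × £8 = £200
  B3 to Orem: 55 × £10 = £550
  B3 to Elko: 25 × £17 = £425
Total cost = £2395.
The route B3→Akron is not used.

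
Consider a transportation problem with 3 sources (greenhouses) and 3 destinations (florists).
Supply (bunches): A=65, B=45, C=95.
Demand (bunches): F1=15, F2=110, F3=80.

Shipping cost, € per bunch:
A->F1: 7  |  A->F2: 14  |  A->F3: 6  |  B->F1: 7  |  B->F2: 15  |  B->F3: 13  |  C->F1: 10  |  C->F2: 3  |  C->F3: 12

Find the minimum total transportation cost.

One minimum-cost allocation:
  A→F3: 65 × €6 = €390
  B→F1: 15 × €7 = €105
  B→F2: 15 × €15 = €225
  B→F3: 15 × €13 = €195
  C→F2: 95 × €3 = €285
Total = 390 + 105 + 225 + 195 + 285 = €1200.

1200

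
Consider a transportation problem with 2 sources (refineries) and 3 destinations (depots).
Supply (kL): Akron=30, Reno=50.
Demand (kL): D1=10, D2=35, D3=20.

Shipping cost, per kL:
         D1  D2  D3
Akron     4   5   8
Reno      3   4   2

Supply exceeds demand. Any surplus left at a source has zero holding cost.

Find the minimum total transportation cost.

225

One minimum-cost allocation:
  Akron to D2: 15 × 5 = 75
  Reno to D1: 10 × 3 = 30
  Reno to D2: 20 × 4 = 80
  Reno to D3: 20 × 2 = 40
Total = 75 + 30 + 80 + 40 = 225.
(Supply check: Akron ships 15; Reno ships 50.)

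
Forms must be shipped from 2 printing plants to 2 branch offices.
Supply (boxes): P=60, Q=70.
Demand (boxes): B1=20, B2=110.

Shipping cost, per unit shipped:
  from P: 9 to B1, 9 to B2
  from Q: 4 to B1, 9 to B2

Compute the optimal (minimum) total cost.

1070

One minimum-cost allocation:
  P→B2: 60 × 9 = 540
  Q→B1: 20 × 4 = 80
  Q→B2: 50 × 9 = 450
Total = 540 + 80 + 450 = 1070.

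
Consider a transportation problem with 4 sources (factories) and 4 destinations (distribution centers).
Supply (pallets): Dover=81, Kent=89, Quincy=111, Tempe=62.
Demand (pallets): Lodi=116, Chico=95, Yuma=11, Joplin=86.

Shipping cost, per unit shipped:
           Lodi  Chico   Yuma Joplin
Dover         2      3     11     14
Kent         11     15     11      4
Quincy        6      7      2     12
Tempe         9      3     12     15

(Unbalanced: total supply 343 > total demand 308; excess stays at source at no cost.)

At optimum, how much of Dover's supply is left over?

An optimal plan:
  Dover to Lodi: 48 pallets
  Dover to Chico: 33 pallets
  Kent to Joplin: 86 pallets
  Quincy to Lodi: 68 pallets
  Quincy to Yuma: 11 pallets
  Tempe to Chico: 62 pallets
Total cost = 1155.
Dover ships 81 of its 81, leaving 0.

0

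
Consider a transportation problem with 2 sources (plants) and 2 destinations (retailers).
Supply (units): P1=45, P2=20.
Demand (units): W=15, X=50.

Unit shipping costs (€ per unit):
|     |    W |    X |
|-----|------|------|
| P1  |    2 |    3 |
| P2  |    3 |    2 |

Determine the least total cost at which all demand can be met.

Optimal allocation:
  P1–W: 15 units
  P1–X: 30 units
  P2–X: 20 units
Total cost = €160.
(Supply check: P1 ships 45; P2 ships 20.)

160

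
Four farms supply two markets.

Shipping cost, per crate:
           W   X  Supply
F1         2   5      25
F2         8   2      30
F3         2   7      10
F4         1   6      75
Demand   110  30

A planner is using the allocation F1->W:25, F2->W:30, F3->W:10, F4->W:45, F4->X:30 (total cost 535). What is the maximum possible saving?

Current plan cost = 25·2 + 30·8 + 10·2 + 45·1 + 30·6 = 535.
Optimal plan:
  F1–W: 25 × 2 = 50
  F2–X: 30 × 2 = 60
  F3–W: 10 × 2 = 20
  F4–W: 75 × 1 = 75
Optimal cost = 205.
Saving = 535 − 205 = 330.

330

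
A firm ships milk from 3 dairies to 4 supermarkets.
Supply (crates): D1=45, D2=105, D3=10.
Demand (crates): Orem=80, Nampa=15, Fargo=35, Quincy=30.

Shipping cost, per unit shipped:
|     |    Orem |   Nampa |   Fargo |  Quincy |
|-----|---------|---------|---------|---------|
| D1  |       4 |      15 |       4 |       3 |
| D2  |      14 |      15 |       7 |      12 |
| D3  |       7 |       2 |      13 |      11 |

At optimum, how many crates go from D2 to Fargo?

35

Optimal shipments:
  D1 to Orem: 45 × 4 = 180
  D2 to Orem: 35 × 14 = 490
  D2 to Nampa: 5 × 15 = 75
  D2 to Fargo: 35 × 7 = 245
  D2 to Quincy: 30 × 12 = 360
  D3 to Nampa: 10 × 2 = 20
Total cost = 1370.
So D2→Fargo carries 35 crates.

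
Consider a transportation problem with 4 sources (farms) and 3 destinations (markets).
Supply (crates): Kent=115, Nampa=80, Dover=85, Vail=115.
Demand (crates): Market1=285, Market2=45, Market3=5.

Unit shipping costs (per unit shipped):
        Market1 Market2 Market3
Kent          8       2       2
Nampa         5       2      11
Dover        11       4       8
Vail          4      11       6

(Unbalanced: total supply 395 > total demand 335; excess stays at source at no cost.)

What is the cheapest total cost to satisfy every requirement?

Optimal allocation:
  Kent–Market1: 90 × 8 = 720
  Kent–Market2: 20 × 2 = 40
  Kent–Market3: 5 × 2 = 10
  Nampa–Market1: 80 × 5 = 400
  Dover–Market2: 25 × 4 = 100
  Vail–Market1: 115 × 4 = 460
Total = 720 + 40 + 10 + 400 + 100 + 460 = 1730.

1730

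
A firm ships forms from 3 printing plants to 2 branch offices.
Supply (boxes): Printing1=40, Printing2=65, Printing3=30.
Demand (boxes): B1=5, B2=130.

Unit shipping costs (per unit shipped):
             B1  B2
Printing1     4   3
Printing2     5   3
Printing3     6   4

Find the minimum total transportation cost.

One minimum-cost allocation:
  Printing1 to B1: 5 × 4 = 20
  Printing1 to B2: 35 × 3 = 105
  Printing2 to B2: 65 × 3 = 195
  Printing3 to B2: 30 × 4 = 120
Total = 20 + 105 + 195 + 120 = 440.

440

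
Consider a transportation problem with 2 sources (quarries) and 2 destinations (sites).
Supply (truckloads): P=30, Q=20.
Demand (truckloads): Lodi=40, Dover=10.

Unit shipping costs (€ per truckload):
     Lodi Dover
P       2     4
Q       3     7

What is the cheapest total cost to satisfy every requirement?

Optimal allocation:
  P–Lodi: 20 × €2 = €40
  P–Dover: 10 × €4 = €40
  Q–Lodi: 20 × €3 = €60
Total = 40 + 40 + 60 = €140.

140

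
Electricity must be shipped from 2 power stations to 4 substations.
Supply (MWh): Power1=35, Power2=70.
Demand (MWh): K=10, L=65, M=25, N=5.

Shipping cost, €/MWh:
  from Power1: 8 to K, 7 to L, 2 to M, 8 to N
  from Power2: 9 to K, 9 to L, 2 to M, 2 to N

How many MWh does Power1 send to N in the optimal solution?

0

Solving gives:
  Power1→L: 35 MWh
  Power2→K: 10 MWh
  Power2→L: 30 MWh
  Power2→M: 25 MWh
  Power2→N: 5 MWh
Total cost = €665.
The route Power1→N is not used.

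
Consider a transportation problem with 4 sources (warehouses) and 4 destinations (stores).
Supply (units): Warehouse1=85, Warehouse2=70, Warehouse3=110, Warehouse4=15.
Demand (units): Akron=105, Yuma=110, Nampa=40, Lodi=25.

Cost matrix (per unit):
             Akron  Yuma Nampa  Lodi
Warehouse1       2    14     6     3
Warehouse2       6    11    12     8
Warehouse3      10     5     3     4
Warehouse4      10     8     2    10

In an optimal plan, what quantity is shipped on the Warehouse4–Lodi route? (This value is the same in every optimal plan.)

0

The minimum-cost plan:
  Warehouse1→Akron: 60 units
  Warehouse1→Lodi: 25 units
  Warehouse2→Akron: 45 units
  Warehouse2→Yuma: 25 units
  Warehouse3→Yuma: 85 units
  Warehouse3→Nampa: 25 units
  Warehouse4→Nampa: 15 units
Total cost = 1270.
The route Warehouse4→Lodi is not used.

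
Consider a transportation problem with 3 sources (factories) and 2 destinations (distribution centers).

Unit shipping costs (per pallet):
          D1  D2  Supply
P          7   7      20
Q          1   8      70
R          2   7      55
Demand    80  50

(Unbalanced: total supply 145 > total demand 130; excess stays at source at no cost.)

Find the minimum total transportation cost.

An optimal shipping plan:
  P to D2: 20 × 7 = 140
  Q to D1: 70 × 1 = 70
  R to D1: 10 × 2 = 20
  R to D2: 30 × 7 = 210
Total = 140 + 70 + 20 + 210 = 440.

440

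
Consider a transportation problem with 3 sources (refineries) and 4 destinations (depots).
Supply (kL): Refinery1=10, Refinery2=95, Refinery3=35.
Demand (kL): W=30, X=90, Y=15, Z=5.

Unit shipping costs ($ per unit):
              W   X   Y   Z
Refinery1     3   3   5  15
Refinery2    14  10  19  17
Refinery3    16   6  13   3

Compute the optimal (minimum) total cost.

1350

Optimal allocation:
  Refinery1–Y: 10 × $5 = $50
  Refinery2–W: 30 × $14 = $420
  Refinery2–X: 65 × $10 = $650
  Refinery3–X: 25 × $6 = $150
  Refinery3–Y: 5 × $13 = $65
  Refinery3–Z: 5 × $3 = $15
Total = 50 + 420 + 650 + 150 + 65 + 15 = $1350.
(Supply check: Refinery1 ships 10; Refinery2 ships 95; Refinery3 ships 35.)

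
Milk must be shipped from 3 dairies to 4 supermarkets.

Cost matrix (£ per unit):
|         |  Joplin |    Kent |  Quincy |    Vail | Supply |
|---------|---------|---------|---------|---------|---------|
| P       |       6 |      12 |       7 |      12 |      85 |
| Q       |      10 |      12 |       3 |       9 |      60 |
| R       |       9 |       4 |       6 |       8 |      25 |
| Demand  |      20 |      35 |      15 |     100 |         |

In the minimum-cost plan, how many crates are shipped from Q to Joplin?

The minimum-cost plan:
  P→Joplin: 20 × £6 = £120
  P→Kent: 10 × £12 = £120
  P→Vail: 55 × £12 = £660
  Q→Quincy: 15 × £3 = £45
  Q→Vail: 45 × £9 = £405
  R→Kent: 25 × £4 = £100
Total cost = £1450.
The route Q→Joplin is not used.

0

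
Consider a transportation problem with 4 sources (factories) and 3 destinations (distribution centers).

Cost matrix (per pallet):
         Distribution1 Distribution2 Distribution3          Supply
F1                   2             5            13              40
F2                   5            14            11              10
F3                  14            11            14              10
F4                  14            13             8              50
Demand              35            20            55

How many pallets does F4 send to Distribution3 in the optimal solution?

50

Optimal shipments:
  F1→Distribution1: 30 × 2 = 60
  F1→Distribution2: 10 × 5 = 50
  F2→Distribution1: 5 × 5 = 25
  F2→Distribution3: 5 × 11 = 55
  F3→Distribution2: 10 × 11 = 110
  F4→Distribution3: 50 × 8 = 400
Total cost = 700.
So F4→Distribution3 carries 50 pallets.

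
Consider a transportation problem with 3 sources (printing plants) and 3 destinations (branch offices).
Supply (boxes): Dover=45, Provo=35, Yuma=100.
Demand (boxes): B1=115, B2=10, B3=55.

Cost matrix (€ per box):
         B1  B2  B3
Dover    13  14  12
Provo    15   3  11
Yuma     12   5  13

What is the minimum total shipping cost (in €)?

An optimal shipping plan:
  Dover to B1: 15 × €13 = €195
  Dover to B3: 30 × €12 = €360
  Provo to B2: 10 × €3 = €30
  Provo to B3: 25 × €11 = €275
  Yuma to B1: 100 × €12 = €1200
Total = 195 + 360 + 30 + 275 + 1200 = €2060.
(Supply check: Dover ships 45; Provo ships 35; Yuma ships 100.)

2060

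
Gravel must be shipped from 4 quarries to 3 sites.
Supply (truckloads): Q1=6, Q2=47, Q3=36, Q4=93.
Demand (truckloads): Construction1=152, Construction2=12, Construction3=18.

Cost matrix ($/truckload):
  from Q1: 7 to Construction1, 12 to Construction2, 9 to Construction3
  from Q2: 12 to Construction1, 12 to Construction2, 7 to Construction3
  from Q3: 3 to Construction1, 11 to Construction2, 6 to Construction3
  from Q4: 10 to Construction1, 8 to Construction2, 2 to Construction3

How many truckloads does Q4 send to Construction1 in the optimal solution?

63

Optimal shipments:
  Q1 to Construction1: 6 truckloads
  Q2 to Construction1: 47 truckloads
  Q3 to Construction1: 36 truckloads
  Q4 to Construction1: 63 truckloads
  Q4 to Construction2: 12 truckloads
  Q4 to Construction3: 18 truckloads
Total cost = $1476.
So Q4→Construction1 carries 63 truckloads.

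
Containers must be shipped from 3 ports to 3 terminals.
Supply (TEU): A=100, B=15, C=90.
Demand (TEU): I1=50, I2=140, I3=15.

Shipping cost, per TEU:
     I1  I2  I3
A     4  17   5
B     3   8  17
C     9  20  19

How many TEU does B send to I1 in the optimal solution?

0

Solving gives:
  A->I1: 50 × 4 = 200
  A->I2: 35 × 17 = 595
  A->I3: 15 × 5 = 75
  B->I2: 15 × 8 = 120
  C->I2: 90 × 20 = 1800
Total cost = 2790.
The route B→I1 is not used.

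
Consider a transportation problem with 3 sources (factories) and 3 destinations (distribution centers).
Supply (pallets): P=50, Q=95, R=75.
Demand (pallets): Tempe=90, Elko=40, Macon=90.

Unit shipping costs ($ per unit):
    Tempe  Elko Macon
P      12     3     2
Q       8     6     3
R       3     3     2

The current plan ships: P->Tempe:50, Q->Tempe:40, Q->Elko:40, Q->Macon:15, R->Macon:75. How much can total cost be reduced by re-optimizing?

Current plan cost = 50·12 + 40·8 + 40·6 + 15·3 + 75·2 = $1355.
Optimal plan:
  P–Elko: 40 × $3 = $120
  P–Macon: 10 × $2 = $20
  Q–Tempe: 15 × $8 = $120
  Q–Macon: 80 × $3 = $240
  R–Tempe: 75 × $3 = $225
Optimal cost = $725.
Saving = 1355 − 725 = $630.

630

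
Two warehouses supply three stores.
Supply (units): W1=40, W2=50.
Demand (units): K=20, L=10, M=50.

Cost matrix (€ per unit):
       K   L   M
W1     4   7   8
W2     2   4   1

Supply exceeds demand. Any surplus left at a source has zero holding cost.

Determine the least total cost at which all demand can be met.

200

An optimal shipping plan:
  W1–K: 20 × €4 = €80
  W1–L: 10 × €7 = €70
  W2–M: 50 × €1 = €50
Total = 80 + 70 + 50 = €200.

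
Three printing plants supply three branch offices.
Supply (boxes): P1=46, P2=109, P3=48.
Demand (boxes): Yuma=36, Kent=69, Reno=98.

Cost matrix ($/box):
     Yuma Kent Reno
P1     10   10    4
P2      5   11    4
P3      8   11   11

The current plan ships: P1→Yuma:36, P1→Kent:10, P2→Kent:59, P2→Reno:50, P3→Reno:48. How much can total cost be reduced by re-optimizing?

Current plan cost = 36·10 + 10·10 + 59·11 + 50·4 + 48·11 = $1837.
Optimal plan:
  P1–Kent: 21 × $10 = $210
  P1–Reno: 25 × $4 = $100
  P2–Yuma: 36 × $5 = $180
  P2–Reno: 73 × $4 = $292
  P3–Kent: 48 × $11 = $528
Optimal cost = $1310.
Saving = 1837 − 1310 = $527.

527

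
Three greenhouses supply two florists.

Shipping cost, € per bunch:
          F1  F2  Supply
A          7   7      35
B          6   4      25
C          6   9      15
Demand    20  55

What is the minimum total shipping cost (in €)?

435

One minimum-cost allocation:
  A to F1: 5 × €7 = €35
  A to F2: 30 × €7 = €210
  B to F2: 25 × €4 = €100
  C to F1: 15 × €6 = €90
Total = 35 + 210 + 100 + 90 = €435.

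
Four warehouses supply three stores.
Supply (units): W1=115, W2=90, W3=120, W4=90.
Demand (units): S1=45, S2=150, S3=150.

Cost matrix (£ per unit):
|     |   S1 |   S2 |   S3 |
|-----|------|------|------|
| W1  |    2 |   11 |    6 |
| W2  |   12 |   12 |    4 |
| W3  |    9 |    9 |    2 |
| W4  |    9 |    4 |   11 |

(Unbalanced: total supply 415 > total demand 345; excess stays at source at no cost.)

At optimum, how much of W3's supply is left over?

An optimal plan:
  W1→S1: 45 units
  W1→S2: 60 units
  W2→S3: 30 units
  W3→S3: 120 units
  W4→S2: 90 units
Total cost = £1470.
W3 ships 120 of its 120, leaving 0.

0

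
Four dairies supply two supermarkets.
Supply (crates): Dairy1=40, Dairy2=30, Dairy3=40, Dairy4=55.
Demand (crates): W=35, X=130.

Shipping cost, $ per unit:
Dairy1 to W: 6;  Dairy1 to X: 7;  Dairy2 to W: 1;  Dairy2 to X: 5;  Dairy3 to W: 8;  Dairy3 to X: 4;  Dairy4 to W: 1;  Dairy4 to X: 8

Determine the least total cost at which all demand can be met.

A cheapest plan:
  Dairy1 to X: 40 × $7 = $280
  Dairy2 to X: 30 × $5 = $150
  Dairy3 to X: 40 × $4 = $160
  Dairy4 to W: 35 × $1 = $35
  Dairy4 to X: 20 × $8 = $160
Total = 280 + 150 + 160 + 35 + 160 = $785.

785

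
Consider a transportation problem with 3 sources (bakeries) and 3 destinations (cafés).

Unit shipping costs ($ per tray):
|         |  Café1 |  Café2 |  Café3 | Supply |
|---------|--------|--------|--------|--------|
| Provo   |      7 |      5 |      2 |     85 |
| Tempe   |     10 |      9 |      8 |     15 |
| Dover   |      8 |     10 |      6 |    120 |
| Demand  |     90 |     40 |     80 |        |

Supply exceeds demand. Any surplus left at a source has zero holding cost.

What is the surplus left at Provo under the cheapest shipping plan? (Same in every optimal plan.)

Minimum-cost shipments:
  Provo→Café2: 25 × $5 = $125
  Provo→Café3: 60 × $2 = $120
  Tempe→Café2: 15 × $9 = $135
  Dover→Café1: 90 × $8 = $720
  Dover→Café3: 20 × $6 = $120
Total cost = $1220.
Provo ships 85 of its 85, leaving 0.

0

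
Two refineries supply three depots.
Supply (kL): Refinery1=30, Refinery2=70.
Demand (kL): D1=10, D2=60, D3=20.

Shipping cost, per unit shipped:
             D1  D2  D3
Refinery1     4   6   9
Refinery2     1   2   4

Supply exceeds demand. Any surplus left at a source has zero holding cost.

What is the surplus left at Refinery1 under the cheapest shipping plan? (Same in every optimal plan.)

10

Minimum-cost shipments:
  Refinery1→D1: 10 × 4 = 40
  Refinery1→D2: 10 × 6 = 60
  Refinery2→D2: 50 × 2 = 100
  Refinery2→D3: 20 × 4 = 80
Total cost = 280.
Refinery1 ships 20 of its 30, leaving 10.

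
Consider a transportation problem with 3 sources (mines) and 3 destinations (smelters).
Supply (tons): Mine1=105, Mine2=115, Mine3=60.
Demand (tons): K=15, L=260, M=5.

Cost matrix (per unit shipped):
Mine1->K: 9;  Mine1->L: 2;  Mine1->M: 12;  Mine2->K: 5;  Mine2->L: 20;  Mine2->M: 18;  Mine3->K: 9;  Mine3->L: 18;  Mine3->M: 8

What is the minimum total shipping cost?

An optimal shipping plan:
  Mine1->L: 105 × 2 = 210
  Mine2->K: 15 × 5 = 75
  Mine2->L: 100 × 20 = 2000
  Mine3->L: 55 × 18 = 990
  Mine3->M: 5 × 8 = 40
Total = 210 + 75 + 2000 + 990 + 40 = 3315.

3315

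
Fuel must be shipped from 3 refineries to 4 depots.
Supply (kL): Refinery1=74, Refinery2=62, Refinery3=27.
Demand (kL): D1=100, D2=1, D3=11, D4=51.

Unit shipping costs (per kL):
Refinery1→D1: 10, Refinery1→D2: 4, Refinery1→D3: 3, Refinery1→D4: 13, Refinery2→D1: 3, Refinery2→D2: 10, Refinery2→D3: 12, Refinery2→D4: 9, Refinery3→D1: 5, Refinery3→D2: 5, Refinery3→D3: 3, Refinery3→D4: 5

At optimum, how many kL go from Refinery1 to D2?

1

The minimum-cost plan:
  Refinery1 to D1: 38 kL
  Refinery1 to D2: 1 kL
  Refinery1 to D3: 11 kL
  Refinery1 to D4: 24 kL
  Refinery2 to D1: 62 kL
  Refinery3 to D4: 27 kL
Total cost = 1050.
So Refinery1→D2 carries 1 kL.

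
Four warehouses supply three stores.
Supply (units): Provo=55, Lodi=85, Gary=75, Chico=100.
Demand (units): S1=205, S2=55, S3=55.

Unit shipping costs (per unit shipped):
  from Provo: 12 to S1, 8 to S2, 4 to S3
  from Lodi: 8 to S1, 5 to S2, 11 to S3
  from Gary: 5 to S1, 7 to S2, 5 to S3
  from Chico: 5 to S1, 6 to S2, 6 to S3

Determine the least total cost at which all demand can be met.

Optimal allocation:
  Provo–S3: 55 units
  Lodi–S1: 30 units
  Lodi–S2: 55 units
  Gary–S1: 75 units
  Chico–S1: 100 units
Total cost = 1610.

1610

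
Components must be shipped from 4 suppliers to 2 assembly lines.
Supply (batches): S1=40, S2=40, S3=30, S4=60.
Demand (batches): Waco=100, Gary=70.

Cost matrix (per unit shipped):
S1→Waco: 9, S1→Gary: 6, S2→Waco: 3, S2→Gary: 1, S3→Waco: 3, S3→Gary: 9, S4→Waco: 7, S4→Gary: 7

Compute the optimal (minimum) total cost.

One minimum-cost allocation:
  S1→Gary: 40 batches
  S2→Waco: 10 batches
  S2→Gary: 30 batches
  S3→Waco: 30 batches
  S4→Waco: 60 batches
Total cost = 810.

810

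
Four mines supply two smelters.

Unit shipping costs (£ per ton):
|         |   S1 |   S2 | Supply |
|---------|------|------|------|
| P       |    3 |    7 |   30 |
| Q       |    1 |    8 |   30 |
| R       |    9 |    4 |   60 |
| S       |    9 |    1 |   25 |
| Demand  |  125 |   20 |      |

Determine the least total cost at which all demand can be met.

An optimal shipping plan:
  P→S1: 30 × £3 = £90
  Q→S1: 30 × £1 = £30
  R→S1: 60 × £9 = £540
  S→S1: 5 × £9 = £45
  S→S2: 20 × £1 = £20
Total = 90 + 30 + 540 + 45 + 20 = £725.

725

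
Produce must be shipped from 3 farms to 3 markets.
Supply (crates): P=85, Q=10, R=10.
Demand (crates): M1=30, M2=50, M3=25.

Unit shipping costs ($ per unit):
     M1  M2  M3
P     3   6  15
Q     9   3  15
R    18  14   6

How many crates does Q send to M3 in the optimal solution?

Optimal shipments:
  P->M1: 30 crates
  P->M2: 40 crates
  P->M3: 15 crates
  Q->M2: 10 crates
  R->M3: 10 crates
Total cost = $645.
The route Q→M3 is not used.

0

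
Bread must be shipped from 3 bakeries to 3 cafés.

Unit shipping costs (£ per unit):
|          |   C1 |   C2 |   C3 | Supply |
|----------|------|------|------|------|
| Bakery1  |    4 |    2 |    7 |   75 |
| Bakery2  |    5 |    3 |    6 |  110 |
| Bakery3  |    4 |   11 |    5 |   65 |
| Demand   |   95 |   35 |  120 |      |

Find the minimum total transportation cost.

1160

Optimal allocation:
  Bakery1->C1: 40 trays
  Bakery1->C2: 35 trays
  Bakery2->C3: 110 trays
  Bakery3->C1: 55 trays
  Bakery3->C3: 10 trays
Total cost = £1160.
(Supply check: Bakery1 ships 75; Bakery2 ships 110; Bakery3 ships 65.)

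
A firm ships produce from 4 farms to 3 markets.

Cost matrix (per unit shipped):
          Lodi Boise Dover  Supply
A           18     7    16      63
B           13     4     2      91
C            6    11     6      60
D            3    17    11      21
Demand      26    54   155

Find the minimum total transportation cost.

One minimum-cost allocation:
  A→Boise: 54 × 7 = 378
  A→Dover: 9 × 16 = 144
  B→Dover: 91 × 2 = 182
  C→Lodi: 5 × 6 = 30
  C→Dover: 55 × 6 = 330
  D→Lodi: 21 × 3 = 63
Total = 378 + 144 + 182 + 30 + 330 + 63 = 1127.
(Supply check: A ships 63; B ships 91; C ships 60; D ships 21.)

1127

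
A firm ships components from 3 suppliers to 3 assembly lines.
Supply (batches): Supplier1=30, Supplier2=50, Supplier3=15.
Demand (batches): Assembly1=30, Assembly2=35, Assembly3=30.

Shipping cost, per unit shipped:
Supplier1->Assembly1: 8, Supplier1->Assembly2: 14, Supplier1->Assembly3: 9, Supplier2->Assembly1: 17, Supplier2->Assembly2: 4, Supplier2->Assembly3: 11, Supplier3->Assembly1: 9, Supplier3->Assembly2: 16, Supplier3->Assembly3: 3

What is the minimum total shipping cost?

Optimal allocation:
  Supplier1 to Assembly1: 30 × 8 = 240
  Supplier2 to Assembly2: 35 × 4 = 140
  Supplier2 to Assembly3: 15 × 11 = 165
  Supplier3 to Assembly3: 15 × 3 = 45
Total = 240 + 140 + 165 + 45 = 590.

590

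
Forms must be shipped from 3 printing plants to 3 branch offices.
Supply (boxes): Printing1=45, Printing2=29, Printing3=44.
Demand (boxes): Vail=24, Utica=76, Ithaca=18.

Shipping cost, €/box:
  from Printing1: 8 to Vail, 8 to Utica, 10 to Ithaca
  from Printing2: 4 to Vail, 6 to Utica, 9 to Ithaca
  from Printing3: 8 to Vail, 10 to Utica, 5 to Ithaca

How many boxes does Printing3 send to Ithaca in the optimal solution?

Optimal shipments:
  Printing1 to Utica: 45 × €8 = €360
  Printing2 to Utica: 29 × €6 = €174
  Printing3 to Vail: 24 × €8 = €192
  Printing3 to Utica: 2 × €10 = €20
  Printing3 to Ithaca: 18 × €5 = €90
Total cost = €836.
So Printing3→Ithaca carries 18 boxes.

18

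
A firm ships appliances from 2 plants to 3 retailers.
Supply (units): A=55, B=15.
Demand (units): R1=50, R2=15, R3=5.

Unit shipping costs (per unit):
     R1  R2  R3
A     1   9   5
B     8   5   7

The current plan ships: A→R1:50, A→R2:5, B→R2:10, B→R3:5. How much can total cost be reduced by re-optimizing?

Current plan cost = 50·1 + 5·9 + 10·5 + 5·7 = 180.
Optimal plan:
  A→R1: 50 × 1 = 50
  A→R3: 5 × 5 = 25
  B→R2: 15 × 5 = 75
Optimal cost = 150.
Saving = 180 − 150 = 30.

30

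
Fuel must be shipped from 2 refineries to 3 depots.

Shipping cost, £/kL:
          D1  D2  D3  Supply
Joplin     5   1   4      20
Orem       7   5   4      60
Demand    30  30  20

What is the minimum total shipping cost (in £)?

360

A cheapest plan:
  Joplin->D2: 20 kL
  Orem->D1: 30 kL
  Orem->D2: 10 kL
  Orem->D3: 20 kL
Total cost = £360.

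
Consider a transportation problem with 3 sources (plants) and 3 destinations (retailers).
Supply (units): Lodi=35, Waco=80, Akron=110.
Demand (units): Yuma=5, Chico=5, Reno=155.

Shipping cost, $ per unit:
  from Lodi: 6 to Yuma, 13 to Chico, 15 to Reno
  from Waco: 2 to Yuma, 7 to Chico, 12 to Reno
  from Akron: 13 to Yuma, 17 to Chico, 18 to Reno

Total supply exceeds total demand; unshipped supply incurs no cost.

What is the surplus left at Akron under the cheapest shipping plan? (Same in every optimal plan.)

Minimum-cost shipments:
  Lodi–Reno: 35 × $15 = $525
  Waco–Yuma: 5 × $2 = $10
  Waco–Chico: 5 × $7 = $35
  Waco–Reno: 70 × $12 = $840
  Akron–Reno: 50 × $18 = $900
Total cost = $2310.
Akron ships 50 of its 110, leaving 60.

60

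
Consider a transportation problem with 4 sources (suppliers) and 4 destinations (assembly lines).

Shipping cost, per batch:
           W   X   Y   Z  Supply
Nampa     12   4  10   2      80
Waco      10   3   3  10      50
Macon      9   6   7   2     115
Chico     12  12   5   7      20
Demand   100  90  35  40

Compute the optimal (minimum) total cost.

A cheapest plan:
  Nampa->X: 55 × 4 = 220
  Nampa->Z: 25 × 2 = 50
  Waco->X: 35 × 3 = 105
  Waco->Y: 15 × 3 = 45
  Macon->W: 100 × 9 = 900
  Macon->Z: 15 × 2 = 30
  Chico->Y: 20 × 5 = 100
Total = 220 + 50 + 105 + 45 + 900 + 30 + 100 = 1450.

1450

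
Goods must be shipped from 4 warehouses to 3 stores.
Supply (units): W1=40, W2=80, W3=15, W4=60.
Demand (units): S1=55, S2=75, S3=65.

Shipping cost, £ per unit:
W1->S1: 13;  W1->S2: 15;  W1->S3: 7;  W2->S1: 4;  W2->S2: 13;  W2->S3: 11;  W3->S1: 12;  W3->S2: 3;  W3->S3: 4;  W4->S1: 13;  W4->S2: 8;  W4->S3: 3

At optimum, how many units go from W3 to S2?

The minimum-cost plan:
  W1->S3: 40 × £7 = £280
  W2->S1: 55 × £4 = £220
  W2->S2: 25 × £13 = £325
  W3->S2: 15 × £3 = £45
  W4->S2: 35 × £8 = £280
  W4->S3: 25 × £3 = £75
Total cost = £1225.
So W3→S2 carries 15 units.

15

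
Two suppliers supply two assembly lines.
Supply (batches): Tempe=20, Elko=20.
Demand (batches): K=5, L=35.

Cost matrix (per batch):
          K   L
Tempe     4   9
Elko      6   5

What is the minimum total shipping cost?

255

A cheapest plan:
  Tempe→K: 5 batches
  Tempe→L: 15 batches
  Elko→L: 20 batches
Total cost = 255.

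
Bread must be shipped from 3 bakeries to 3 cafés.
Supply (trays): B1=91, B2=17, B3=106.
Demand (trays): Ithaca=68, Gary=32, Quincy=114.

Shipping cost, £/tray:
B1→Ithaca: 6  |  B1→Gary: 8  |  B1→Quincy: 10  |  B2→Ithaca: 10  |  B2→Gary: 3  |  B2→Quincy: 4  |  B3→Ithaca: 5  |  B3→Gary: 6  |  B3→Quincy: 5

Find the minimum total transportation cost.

A cheapest plan:
  B1 to Ithaca: 68 × £6 = £408
  B1 to Gary: 23 × £8 = £184
  B2 to Gary: 9 × £3 = £27
  B2 to Quincy: 8 × £4 = £32
  B3 to Quincy: 106 × £5 = £530
Total = 408 + 184 + 27 + 32 + 530 = £1181.

1181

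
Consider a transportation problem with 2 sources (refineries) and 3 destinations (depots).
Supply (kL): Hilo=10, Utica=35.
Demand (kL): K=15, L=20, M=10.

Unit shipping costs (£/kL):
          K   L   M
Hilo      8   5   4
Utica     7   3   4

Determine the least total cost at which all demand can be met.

Optimal allocation:
  Hilo to M: 10 × £4 = £40
  Utica to K: 15 × £7 = £105
  Utica to L: 20 × £3 = £60
Total = 40 + 105 + 60 = £205.

205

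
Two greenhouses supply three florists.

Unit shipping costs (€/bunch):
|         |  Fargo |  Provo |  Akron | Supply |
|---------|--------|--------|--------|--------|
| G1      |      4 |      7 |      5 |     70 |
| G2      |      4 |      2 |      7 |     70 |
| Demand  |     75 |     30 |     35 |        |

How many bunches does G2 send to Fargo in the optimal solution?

The minimum-cost plan:
  G1→Fargo: 35 bunches
  G1→Akron: 35 bunches
  G2→Fargo: 40 bunches
  G2→Provo: 30 bunches
Total cost = €535.
So G2→Fargo carries 40 bunches.

40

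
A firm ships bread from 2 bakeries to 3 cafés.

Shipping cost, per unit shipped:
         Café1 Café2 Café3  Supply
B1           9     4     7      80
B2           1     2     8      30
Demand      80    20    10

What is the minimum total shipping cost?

630

An optimal shipping plan:
  B1->Café1: 50 × 9 = 450
  B1->Café2: 20 × 4 = 80
  B1->Café3: 10 × 7 = 70
  B2->Café1: 30 × 1 = 30
Total = 450 + 80 + 70 + 30 = 630.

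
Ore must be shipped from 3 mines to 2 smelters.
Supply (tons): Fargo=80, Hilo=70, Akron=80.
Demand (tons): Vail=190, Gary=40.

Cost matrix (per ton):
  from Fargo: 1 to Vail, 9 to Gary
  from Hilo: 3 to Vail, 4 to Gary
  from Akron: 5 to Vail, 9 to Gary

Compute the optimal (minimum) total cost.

A cheapest plan:
  Fargo–Vail: 80 × 1 = 80
  Hilo–Vail: 30 × 3 = 90
  Hilo–Gary: 40 × 4 = 160
  Akron–Vail: 80 × 5 = 400
Total = 80 + 90 + 160 + 400 = 730.

730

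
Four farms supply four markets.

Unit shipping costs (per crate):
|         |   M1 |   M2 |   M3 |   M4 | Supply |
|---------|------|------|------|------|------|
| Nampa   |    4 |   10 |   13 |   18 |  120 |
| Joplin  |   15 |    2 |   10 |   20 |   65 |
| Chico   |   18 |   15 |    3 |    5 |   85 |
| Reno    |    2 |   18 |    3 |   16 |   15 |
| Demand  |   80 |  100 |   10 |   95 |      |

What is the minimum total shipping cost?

One minimum-cost allocation:
  Nampa→M1: 75 × 4 = 300
  Nampa→M2: 35 × 10 = 350
  Nampa→M4: 10 × 18 = 180
  Joplin→M2: 65 × 2 = 130
  Chico→M4: 85 × 5 = 425
  Reno→M1: 5 × 2 = 10
  Reno→M3: 10 × 3 = 30
Total = 300 + 350 + 180 + 130 + 425 + 10 + 30 = 1425.

1425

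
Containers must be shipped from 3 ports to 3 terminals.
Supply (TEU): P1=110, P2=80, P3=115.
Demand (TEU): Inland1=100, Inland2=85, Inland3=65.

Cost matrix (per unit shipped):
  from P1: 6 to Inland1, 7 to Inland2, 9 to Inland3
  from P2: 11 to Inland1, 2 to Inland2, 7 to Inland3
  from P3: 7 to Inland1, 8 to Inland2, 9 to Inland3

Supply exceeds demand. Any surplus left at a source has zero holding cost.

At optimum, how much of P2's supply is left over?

0

An optimal plan:
  P1 to Inland1: 100 TEU
  P1 to Inland2: 5 TEU
  P2 to Inland2: 80 TEU
  P3 to Inland3: 65 TEU
Total cost = 1380.
P2 ships 80 of its 80, leaving 0.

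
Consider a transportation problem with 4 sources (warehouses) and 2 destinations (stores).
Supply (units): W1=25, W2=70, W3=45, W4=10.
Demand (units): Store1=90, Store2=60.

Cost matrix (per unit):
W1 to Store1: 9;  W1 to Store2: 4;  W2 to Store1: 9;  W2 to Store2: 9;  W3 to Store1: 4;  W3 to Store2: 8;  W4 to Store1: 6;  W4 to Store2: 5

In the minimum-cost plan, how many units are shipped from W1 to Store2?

Solving gives:
  W1->Store2: 25 × 4 = 100
  W2->Store1: 45 × 9 = 405
  W2->Store2: 25 × 9 = 225
  W3->Store1: 45 × 4 = 180
  W4->Store2: 10 × 5 = 50
Total cost = 960.
So W1→Store2 carries 25 units.

25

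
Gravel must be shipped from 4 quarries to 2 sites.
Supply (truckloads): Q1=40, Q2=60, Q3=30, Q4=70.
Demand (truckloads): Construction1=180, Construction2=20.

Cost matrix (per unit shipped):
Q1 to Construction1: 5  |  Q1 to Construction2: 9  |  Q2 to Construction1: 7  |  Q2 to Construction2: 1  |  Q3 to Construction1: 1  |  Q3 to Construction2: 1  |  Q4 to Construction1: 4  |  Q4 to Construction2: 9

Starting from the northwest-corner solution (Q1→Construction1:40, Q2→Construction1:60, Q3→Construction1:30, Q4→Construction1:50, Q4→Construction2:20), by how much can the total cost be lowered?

220

Current plan cost = 40·5 + 60·7 + 30·1 + 50·4 + 20·9 = 1030.
Optimal plan:
  Q1–Construction1: 40 × 5 = 200
  Q2–Construction1: 40 × 7 = 280
  Q2–Construction2: 20 × 1 = 20
  Q3–Construction1: 30 × 1 = 30
  Q4–Construction1: 70 × 4 = 280
Optimal cost = 810.
Saving = 1030 − 810 = 220.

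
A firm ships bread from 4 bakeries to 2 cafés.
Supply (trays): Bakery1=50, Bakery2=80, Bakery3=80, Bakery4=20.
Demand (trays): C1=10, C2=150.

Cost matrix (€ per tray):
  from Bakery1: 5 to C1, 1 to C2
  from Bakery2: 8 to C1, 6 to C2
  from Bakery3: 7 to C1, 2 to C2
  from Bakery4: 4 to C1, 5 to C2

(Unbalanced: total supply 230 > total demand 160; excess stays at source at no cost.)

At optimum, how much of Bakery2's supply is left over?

70

An optimal plan:
  Bakery1–C2: 50 trays
  Bakery2–C2: 10 trays
  Bakery3–C2: 80 trays
  Bakery4–C1: 10 trays
  Bakery4–C2: 10 trays
Total cost = €360.
Bakery2 ships 10 of its 80, leaving 70.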